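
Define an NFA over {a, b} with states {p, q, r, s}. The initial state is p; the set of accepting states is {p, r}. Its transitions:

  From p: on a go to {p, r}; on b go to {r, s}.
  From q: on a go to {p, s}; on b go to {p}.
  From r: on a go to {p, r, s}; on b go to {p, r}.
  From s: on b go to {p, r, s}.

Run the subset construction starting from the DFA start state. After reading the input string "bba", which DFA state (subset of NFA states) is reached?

{p, r, s}

Start: {p}.
δ(p,b) = {r, s}.
Union: {r, s}.
After b: {r, s}.
δ(r,b) = {p, r}; δ(s,b) = {p, r, s}.
Union: {p, r, s}.
After b: {p, r, s}.
δ(p,a) = {p, r}; δ(r,a) = {p, r, s}; δ(s,a) = ∅.
Union: {p, r, s}.
After a: {p, r, s}.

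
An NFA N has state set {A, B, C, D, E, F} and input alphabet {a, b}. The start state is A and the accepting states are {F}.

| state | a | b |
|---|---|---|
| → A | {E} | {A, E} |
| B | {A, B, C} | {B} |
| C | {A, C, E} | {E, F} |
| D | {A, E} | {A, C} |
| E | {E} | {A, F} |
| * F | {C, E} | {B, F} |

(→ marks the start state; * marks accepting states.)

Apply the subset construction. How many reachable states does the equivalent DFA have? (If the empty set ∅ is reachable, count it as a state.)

9

Start state of the DFA: {A}.
{A} --a--> {E}  [new]
{A} --b--> {A, E}  [new]
{E} --a--> {E}  [seen]
{E} --b--> {A, F}  [new]
{A, E} --a--> {E}  [seen]
{A, E} --b--> {A, E, F}  [new]
{A, F} --a--> {C, E}  [new]
{A, F} --b--> {A, B, E, F}  [new]
{A, E, F} --a--> {C, E}  [seen]
{A, E, F} --b--> {A, B, E, F}  [seen]
{C, E} --a--> {A, C, E}  [new]
{C, E} --b--> {A, E, F}  [seen]
{A, B, E, F} --a--> {A, B, C, E}  [new]
{A, B, E, F} --b--> {A, B, E, F}  [seen]
{A, C, E} --a--> {A, C, E}  [seen]
{A, C, E} --b--> {A, E, F}  [seen]
{A, B, C, E} --a--> {A, B, C, E}  [seen]
{A, B, C, E} --b--> {A, B, E, F}  [seen]
Reachable DFA states: {A}, {E}, {A, E}, {A, F}, {A, E, F}, {C, E}, {A, B, E, F}, {A, C, E}, {A, B, C, E}.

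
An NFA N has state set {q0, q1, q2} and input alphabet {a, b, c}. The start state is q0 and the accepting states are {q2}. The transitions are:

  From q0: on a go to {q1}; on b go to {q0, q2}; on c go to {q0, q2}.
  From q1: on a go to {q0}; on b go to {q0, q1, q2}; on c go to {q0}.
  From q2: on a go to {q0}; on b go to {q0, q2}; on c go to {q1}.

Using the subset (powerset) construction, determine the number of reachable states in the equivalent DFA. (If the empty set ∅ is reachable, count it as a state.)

5

Start state of the DFA: {q0}.
{q0} --a--> {q1}  [new]
{q0} --b--> {q0, q2}  [new]
{q0} --c--> {q0, q2}  [seen]
{q1} --a--> {q0}  [seen]
{q1} --b--> {q0, q1, q2}  [new]
{q1} --c--> {q0}  [seen]
{q0, q2} --a--> {q0, q1}  [new]
{q0, q2} --b--> {q0, q2}  [seen]
{q0, q2} --c--> {q0, q1, q2}  [seen]
{q0, q1, q2} --a--> {q0, q1}  [seen]
{q0, q1, q2} --b--> {q0, q1, q2}  [seen]
{q0, q1, q2} --c--> {q0, q1, q2}  [seen]
{q0, q1} --a--> {q0, q1}  [seen]
{q0, q1} --b--> {q0, q1, q2}  [seen]
{q0, q1} --c--> {q0, q2}  [seen]
Reachable DFA states: {q0}, {q1}, {q0, q2}, {q0, q1, q2}, {q0, q1}.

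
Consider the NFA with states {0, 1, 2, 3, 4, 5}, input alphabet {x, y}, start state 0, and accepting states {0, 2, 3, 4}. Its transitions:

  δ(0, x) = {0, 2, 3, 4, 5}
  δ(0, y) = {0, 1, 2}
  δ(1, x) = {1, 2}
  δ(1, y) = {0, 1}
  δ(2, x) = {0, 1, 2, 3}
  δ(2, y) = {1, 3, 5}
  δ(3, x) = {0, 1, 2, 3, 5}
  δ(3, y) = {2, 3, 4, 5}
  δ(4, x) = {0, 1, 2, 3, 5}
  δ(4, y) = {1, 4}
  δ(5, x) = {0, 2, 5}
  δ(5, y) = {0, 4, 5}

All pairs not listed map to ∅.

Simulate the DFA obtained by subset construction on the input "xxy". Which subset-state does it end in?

Start: {0}.
δ(0,x) = {0, 2, 3, 4, 5}.
Union: {0, 2, 3, 4, 5}.
After x: {0, 2, 3, 4, 5}.
δ(0,x) = {0, 2, 3, 4, 5}; δ(2,x) = {0, 1, 2, 3}; δ(3,x) = {0, 1, 2, 3, 5}; δ(4,x) = {0, 1, 2, 3, 5}; δ(5,x) = {0, 2, 5}.
Union: {0, 1, 2, 3, 4, 5}.
After x: {0, 1, 2, 3, 4, 5}.
δ(0,y) = {0, 1, 2}; δ(1,y) = {0, 1}; δ(2,y) = {1, 3, 5}; δ(3,y) = {2, 3, 4, 5}; δ(4,y) = {1, 4}; δ(5,y) = {0, 4, 5}.
Union: {0, 1, 2, 3, 4, 5}.
After y: {0, 1, 2, 3, 4, 5}.

{0, 1, 2, 3, 4, 5}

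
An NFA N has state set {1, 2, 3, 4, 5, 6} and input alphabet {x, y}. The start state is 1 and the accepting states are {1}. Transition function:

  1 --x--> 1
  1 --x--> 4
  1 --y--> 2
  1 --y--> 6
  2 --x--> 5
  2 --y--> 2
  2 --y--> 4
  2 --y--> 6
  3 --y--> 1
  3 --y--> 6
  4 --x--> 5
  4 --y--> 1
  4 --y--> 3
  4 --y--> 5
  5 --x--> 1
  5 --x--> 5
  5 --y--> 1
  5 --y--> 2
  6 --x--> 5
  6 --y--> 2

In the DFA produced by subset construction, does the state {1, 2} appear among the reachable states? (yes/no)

Start state of the DFA: {1}.
{1} --x--> {1, 4}  [new]
{1} --y--> {2, 6}  [new]
{1, 4} --x--> {1, 4, 5}  [new]
{1, 4} --y--> {1, 2, 3, 5, 6}  [new]
{2, 6} --x--> {5}  [new]
{2, 6} --y--> {2, 4, 6}  [new]
{1, 4, 5} --x--> {1, 4, 5}  [seen]
{1, 4, 5} --y--> {1, 2, 3, 5, 6}  [seen]
{1, 2, 3, 5, 6} --x--> {1, 4, 5}  [seen]
{1, 2, 3, 5, 6} --y--> {1, 2, 4, 6}  [new]
{5} --x--> {1, 5}  [new]
{5} --y--> {1, 2}  [new]
{2, 4, 6} --x--> {5}  [seen]
{2, 4, 6} --y--> {1, 2, 3, 4, 5, 6}  [new]
{1, 2, 4, 6} --x--> {1, 4, 5}  [seen]
{1, 2, 4, 6} --y--> {1, 2, 3, 4, 5, 6}  [seen]
{1, 5} --x--> {1, 4, 5}  [seen]
{1, 5} --y--> {1, 2, 6}  [new]
{1, 2} --x--> {1, 4, 5}  [seen]
{1, 2} --y--> {2, 4, 6}  [seen]
{1, 2, 3, 4, 5, 6} --x--> {1, 4, 5}  [seen]
{1, 2, 3, 4, 5, 6} --y--> {1, 2, 3, 4, 5, 6}  [seen]
{1, 2, 6} --x--> {1, 4, 5}  [seen]
{1, 2, 6} --y--> {2, 4, 6}  [seen]
Reachable DFA states: {1}, {1, 4}, {2, 6}, {1, 4, 5}, {1, 2, 3, 5, 6}, {5}, {2, 4, 6}, {1, 2, 4, 6}, {1, 5}, {1, 2}, {1, 2, 3, 4, 5, 6}, {1, 2, 6}.
{1, 2} is among them.

yes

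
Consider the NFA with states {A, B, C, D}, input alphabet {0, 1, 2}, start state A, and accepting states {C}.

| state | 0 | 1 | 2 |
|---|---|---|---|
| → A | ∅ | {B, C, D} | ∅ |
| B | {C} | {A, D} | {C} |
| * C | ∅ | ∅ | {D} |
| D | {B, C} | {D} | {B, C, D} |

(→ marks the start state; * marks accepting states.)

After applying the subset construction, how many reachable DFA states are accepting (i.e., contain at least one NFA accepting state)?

Start state of the DFA: {A}.
{A} --0--> ∅  [new]
{A} --1--> {B, C, D}  [new]
{A} --2--> ∅  [seen]
∅ --0--> ∅  [seen]
∅ --1--> ∅  [seen]
∅ --2--> ∅  [seen]
{B, C, D} --0--> {B, C}  [new]
{B, C, D} --1--> {A, D}  [new]
{B, C, D} --2--> {B, C, D}  [seen]
{B, C} --0--> {C}  [new]
{B, C} --1--> {A, D}  [seen]
{B, C} --2--> {C, D}  [new]
{A, D} --0--> {B, C}  [seen]
{A, D} --1--> {B, C, D}  [seen]
{A, D} --2--> {B, C, D}  [seen]
{C} --0--> ∅  [seen]
{C} --1--> ∅  [seen]
{C} --2--> {D}  [new]
{C, D} --0--> {B, C}  [seen]
{C, D} --1--> {D}  [seen]
{C, D} --2--> {B, C, D}  [seen]
{D} --0--> {B, C}  [seen]
{D} --1--> {D}  [seen]
{D} --2--> {B, C, D}  [seen]
Reachable DFA states: {A}, ∅, {B, C, D}, {B, C}, {A, D}, {C}, {C, D}, {D}.
Accepting DFA states (contain an NFA accepting state): {B, C, D}, {B, C}, {C}, {C, D}.

4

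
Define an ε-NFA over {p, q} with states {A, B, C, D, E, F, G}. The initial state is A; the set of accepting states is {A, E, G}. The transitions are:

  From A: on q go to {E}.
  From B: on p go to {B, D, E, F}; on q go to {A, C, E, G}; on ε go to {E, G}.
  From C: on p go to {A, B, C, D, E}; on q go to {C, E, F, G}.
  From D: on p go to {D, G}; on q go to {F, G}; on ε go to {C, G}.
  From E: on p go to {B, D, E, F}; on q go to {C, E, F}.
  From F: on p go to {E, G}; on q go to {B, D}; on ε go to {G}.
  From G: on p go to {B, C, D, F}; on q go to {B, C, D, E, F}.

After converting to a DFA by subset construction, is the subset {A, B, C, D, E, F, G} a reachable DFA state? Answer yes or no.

Start state of the DFA: {A} (ε-closure of the NFA start).
{A} --p--> ∅  [new]
{A} --q--> {E}  [new]
∅ --p--> ∅  [seen]
∅ --q--> ∅  [seen]
{E} --p--> {B, C, D, E, F, G}  [new]
{E} --q--> {C, E, F, G}  [new]
{B, C, D, E, F, G} --p--> {A, B, C, D, E, F, G}  [new]
{B, C, D, E, F, G} --q--> {A, B, C, D, E, F, G}  [seen]
{C, E, F, G} --p--> {A, B, C, D, E, F, G}  [seen]
{C, E, F, G} --q--> {B, C, D, E, F, G}  [seen]
{A, B, C, D, E, F, G} --p--> {A, B, C, D, E, F, G}  [seen]
{A, B, C, D, E, F, G} --q--> {A, B, C, D, E, F, G}  [seen]
Reachable DFA states: {A}, ∅, {E}, {B, C, D, E, F, G}, {C, E, F, G}, {A, B, C, D, E, F, G}.
{A, B, C, D, E, F, G} is among them.

yes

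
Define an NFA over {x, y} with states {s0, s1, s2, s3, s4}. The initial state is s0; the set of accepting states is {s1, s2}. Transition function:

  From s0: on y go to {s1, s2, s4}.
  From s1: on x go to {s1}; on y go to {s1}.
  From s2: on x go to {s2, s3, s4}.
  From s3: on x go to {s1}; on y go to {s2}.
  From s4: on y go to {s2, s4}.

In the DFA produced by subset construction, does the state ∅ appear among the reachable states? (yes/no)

yes

Start state of the DFA: {s0}.
{s0} --x--> ∅  [new]
{s0} --y--> {s1, s2, s4}  [new]
∅ --x--> ∅  [seen]
∅ --y--> ∅  [seen]
{s1, s2, s4} --x--> {s1, s2, s3, s4}  [new]
{s1, s2, s4} --y--> {s1, s2, s4}  [seen]
{s1, s2, s3, s4} --x--> {s1, s2, s3, s4}  [seen]
{s1, s2, s3, s4} --y--> {s1, s2, s4}  [seen]
Reachable DFA states: {s0}, ∅, {s1, s2, s4}, {s1, s2, s3, s4}.
∅ is among them.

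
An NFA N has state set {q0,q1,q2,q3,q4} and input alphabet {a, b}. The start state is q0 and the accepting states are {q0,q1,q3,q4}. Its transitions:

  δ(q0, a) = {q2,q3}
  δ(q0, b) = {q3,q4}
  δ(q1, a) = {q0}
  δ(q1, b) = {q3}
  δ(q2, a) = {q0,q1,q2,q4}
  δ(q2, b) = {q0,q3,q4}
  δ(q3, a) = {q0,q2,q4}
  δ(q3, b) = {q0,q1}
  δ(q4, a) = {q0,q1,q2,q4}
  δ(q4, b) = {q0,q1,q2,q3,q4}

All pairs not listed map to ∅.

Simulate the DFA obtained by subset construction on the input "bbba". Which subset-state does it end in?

{q0,q1,q2,q3,q4}

Start: {q0}.
δ(q0,b) = {q3,q4}.
Union: {q3,q4}.
After b: {q3,q4}.
δ(q3,b) = {q0,q1}; δ(q4,b) = {q0,q1,q2,q3,q4}.
Union: {q0,q1,q2,q3,q4}.
After b: {q0,q1,q2,q3,q4}.
δ(q0,b) = {q3,q4}; δ(q1,b) = {q3}; δ(q2,b) = {q0,q3,q4}; δ(q3,b) = {q0,q1}; δ(q4,b) = {q0,q1,q2,q3,q4}.
Union: {q0,q1,q2,q3,q4}.
After b: {q0,q1,q2,q3,q4}.
δ(q0,a) = {q2,q3}; δ(q1,a) = {q0}; δ(q2,a) = {q0,q1,q2,q4}; δ(q3,a) = {q0,q2,q4}; δ(q4,a) = {q0,q1,q2,q4}.
Union: {q0,q1,q2,q3,q4}.
After a: {q0,q1,q2,q3,q4}.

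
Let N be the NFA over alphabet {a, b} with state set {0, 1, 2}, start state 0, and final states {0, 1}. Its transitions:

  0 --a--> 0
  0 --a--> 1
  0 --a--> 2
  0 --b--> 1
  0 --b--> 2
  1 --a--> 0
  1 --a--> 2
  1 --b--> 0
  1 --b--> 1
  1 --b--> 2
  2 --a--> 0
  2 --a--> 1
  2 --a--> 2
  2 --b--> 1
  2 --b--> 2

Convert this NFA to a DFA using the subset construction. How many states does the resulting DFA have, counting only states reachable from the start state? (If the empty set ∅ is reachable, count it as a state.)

3

Start state of the DFA: {0}.
{0} --a--> {0, 1, 2}  [new]
{0} --b--> {1, 2}  [new]
{0, 1, 2} --a--> {0, 1, 2}  [seen]
{0, 1, 2} --b--> {0, 1, 2}  [seen]
{1, 2} --a--> {0, 1, 2}  [seen]
{1, 2} --b--> {0, 1, 2}  [seen]
Reachable DFA states: {0}, {0, 1, 2}, {1, 2}.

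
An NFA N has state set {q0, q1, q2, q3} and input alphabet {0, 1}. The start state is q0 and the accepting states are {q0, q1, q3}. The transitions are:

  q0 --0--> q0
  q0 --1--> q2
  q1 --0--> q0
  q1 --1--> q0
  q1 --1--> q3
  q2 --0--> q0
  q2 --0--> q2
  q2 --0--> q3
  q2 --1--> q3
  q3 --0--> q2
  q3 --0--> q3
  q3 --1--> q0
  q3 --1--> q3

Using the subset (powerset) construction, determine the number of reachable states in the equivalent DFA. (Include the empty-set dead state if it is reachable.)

Start state of the DFA: {q0}.
{q0} --0--> {q0}  [seen]
{q0} --1--> {q2}  [new]
{q2} --0--> {q0, q2, q3}  [new]
{q2} --1--> {q3}  [new]
{q0, q2, q3} --0--> {q0, q2, q3}  [seen]
{q0, q2, q3} --1--> {q0, q2, q3}  [seen]
{q3} --0--> {q2, q3}  [new]
{q3} --1--> {q0, q3}  [new]
{q2, q3} --0--> {q0, q2, q3}  [seen]
{q2, q3} --1--> {q0, q3}  [seen]
{q0, q3} --0--> {q0, q2, q3}  [seen]
{q0, q3} --1--> {q0, q2, q3}  [seen]
Reachable DFA states: {q0}, {q2}, {q0, q2, q3}, {q3}, {q2, q3}, {q0, q3}.

6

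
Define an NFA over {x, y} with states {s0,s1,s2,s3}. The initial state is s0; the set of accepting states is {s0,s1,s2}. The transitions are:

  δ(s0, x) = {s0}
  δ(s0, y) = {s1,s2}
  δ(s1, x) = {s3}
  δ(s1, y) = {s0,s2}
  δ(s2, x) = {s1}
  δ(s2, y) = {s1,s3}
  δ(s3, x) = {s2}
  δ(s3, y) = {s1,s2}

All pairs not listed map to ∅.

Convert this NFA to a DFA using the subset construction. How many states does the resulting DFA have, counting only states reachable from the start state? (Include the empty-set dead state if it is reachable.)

Start state of the DFA: {s0}.
{s0} --x--> {s0}  [seen]
{s0} --y--> {s1,s2}  [new]
{s1,s2} --x--> {s1,s3}  [new]
{s1,s2} --y--> {s0,s1,s2,s3}  [new]
{s1,s3} --x--> {s2,s3}  [new]
{s1,s3} --y--> {s0,s1,s2}  [new]
{s0,s1,s2,s3} --x--> {s0,s1,s2,s3}  [seen]
{s0,s1,s2,s3} --y--> {s0,s1,s2,s3}  [seen]
{s2,s3} --x--> {s1,s2}  [seen]
{s2,s3} --y--> {s1,s2,s3}  [new]
{s0,s1,s2} --x--> {s0,s1,s3}  [new]
{s0,s1,s2} --y--> {s0,s1,s2,s3}  [seen]
{s1,s2,s3} --x--> {s1,s2,s3}  [seen]
{s1,s2,s3} --y--> {s0,s1,s2,s3}  [seen]
{s0,s1,s3} --x--> {s0,s2,s3}  [new]
{s0,s1,s3} --y--> {s0,s1,s2}  [seen]
{s0,s2,s3} --x--> {s0,s1,s2}  [seen]
{s0,s2,s3} --y--> {s1,s2,s3}  [seen]
Reachable DFA states: {s0}, {s1,s2}, {s1,s3}, {s0,s1,s2,s3}, {s2,s3}, {s0,s1,s2}, {s1,s2,s3}, {s0,s1,s3}, {s0,s2,s3}.

9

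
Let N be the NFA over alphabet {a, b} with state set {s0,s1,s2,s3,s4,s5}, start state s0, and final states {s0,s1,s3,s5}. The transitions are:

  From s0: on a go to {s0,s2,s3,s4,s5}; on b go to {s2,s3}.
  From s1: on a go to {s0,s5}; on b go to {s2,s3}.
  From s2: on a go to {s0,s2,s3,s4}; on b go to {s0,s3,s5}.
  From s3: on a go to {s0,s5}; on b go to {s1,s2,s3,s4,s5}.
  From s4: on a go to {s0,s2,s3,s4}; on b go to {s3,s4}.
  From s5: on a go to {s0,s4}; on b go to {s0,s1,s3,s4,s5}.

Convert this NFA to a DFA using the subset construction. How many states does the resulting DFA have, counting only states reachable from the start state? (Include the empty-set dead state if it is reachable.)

Start state of the DFA: {s0}.
{s0} --a--> {s0,s2,s3,s4,s5}  [new]
{s0} --b--> {s2,s3}  [new]
{s0,s2,s3,s4,s5} --a--> {s0,s2,s3,s4,s5}  [seen]
{s0,s2,s3,s4,s5} --b--> {s0,s1,s2,s3,s4,s5}  [new]
{s2,s3} --a--> {s0,s2,s3,s4,s5}  [seen]
{s2,s3} --b--> {s0,s1,s2,s3,s4,s5}  [seen]
{s0,s1,s2,s3,s4,s5} --a--> {s0,s2,s3,s4,s5}  [seen]
{s0,s1,s2,s3,s4,s5} --b--> {s0,s1,s2,s3,s4,s5}  [seen]
Reachable DFA states: {s0}, {s0,s2,s3,s4,s5}, {s2,s3}, {s0,s1,s2,s3,s4,s5}.

4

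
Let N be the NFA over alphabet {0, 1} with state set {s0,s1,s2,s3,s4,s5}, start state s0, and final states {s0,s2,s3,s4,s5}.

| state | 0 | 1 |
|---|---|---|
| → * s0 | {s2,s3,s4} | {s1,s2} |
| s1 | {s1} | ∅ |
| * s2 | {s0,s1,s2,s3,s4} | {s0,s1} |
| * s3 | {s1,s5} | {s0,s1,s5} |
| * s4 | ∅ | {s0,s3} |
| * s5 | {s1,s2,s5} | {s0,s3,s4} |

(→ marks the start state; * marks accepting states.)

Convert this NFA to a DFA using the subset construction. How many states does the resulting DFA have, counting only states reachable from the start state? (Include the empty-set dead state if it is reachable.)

11

Start state of the DFA: {s0}.
{s0} --0--> {s2,s3,s4}  [new]
{s0} --1--> {s1,s2}  [new]
{s2,s3,s4} --0--> {s0,s1,s2,s3,s4,s5}  [new]
{s2,s3,s4} --1--> {s0,s1,s3,s5}  [new]
{s1,s2} --0--> {s0,s1,s2,s3,s4}  [new]
{s1,s2} --1--> {s0,s1}  [new]
{s0,s1,s2,s3,s4,s5} --0--> {s0,s1,s2,s3,s4,s5}  [seen]
{s0,s1,s2,s3,s4,s5} --1--> {s0,s1,s2,s3,s4,s5}  [seen]
{s0,s1,s3,s5} --0--> {s1,s2,s3,s4,s5}  [new]
{s0,s1,s3,s5} --1--> {s0,s1,s2,s3,s4,s5}  [seen]
{s0,s1,s2,s3,s4} --0--> {s0,s1,s2,s3,s4,s5}  [seen]
{s0,s1,s2,s3,s4} --1--> {s0,s1,s2,s3,s5}  [new]
{s0,s1} --0--> {s1,s2,s3,s4}  [new]
{s0,s1} --1--> {s1,s2}  [seen]
{s1,s2,s3,s4,s5} --0--> {s0,s1,s2,s3,s4,s5}  [seen]
{s1,s2,s3,s4,s5} --1--> {s0,s1,s3,s4,s5}  [new]
{s0,s1,s2,s3,s5} --0--> {s0,s1,s2,s3,s4,s5}  [seen]
{s0,s1,s2,s3,s5} --1--> {s0,s1,s2,s3,s4,s5}  [seen]
{s1,s2,s3,s4} --0--> {s0,s1,s2,s3,s4,s5}  [seen]
{s1,s2,s3,s4} --1--> {s0,s1,s3,s5}  [seen]
{s0,s1,s3,s4,s5} --0--> {s1,s2,s3,s4,s5}  [seen]
{s0,s1,s3,s4,s5} --1--> {s0,s1,s2,s3,s4,s5}  [seen]
Reachable DFA states: {s0}, {s2,s3,s4}, {s1,s2}, {s0,s1,s2,s3,s4,s5}, {s0,s1,s3,s5}, {s0,s1,s2,s3,s4}, {s0,s1}, {s1,s2,s3,s4,s5}, {s0,s1,s2,s3,s5}, {s1,s2,s3,s4}, {s0,s1,s3,s4,s5}.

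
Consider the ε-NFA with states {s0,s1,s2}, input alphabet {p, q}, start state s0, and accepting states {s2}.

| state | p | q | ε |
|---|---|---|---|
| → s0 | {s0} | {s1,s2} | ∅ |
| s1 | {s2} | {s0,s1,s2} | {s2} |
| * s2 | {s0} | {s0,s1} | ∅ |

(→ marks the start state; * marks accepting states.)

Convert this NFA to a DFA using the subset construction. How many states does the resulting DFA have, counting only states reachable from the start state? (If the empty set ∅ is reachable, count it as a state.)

4

Start state of the DFA: {s0} (ε-closure of the NFA start).
{s0} --p--> {s0}  [seen]
{s0} --q--> {s1,s2}  [new]
{s1,s2} --p--> {s0,s2}  [new]
{s1,s2} --q--> {s0,s1,s2}  [new]
{s0,s2} --p--> {s0}  [seen]
{s0,s2} --q--> {s0,s1,s2}  [seen]
{s0,s1,s2} --p--> {s0,s2}  [seen]
{s0,s1,s2} --q--> {s0,s1,s2}  [seen]
Reachable DFA states: {s0}, {s1,s2}, {s0,s2}, {s0,s1,s2}.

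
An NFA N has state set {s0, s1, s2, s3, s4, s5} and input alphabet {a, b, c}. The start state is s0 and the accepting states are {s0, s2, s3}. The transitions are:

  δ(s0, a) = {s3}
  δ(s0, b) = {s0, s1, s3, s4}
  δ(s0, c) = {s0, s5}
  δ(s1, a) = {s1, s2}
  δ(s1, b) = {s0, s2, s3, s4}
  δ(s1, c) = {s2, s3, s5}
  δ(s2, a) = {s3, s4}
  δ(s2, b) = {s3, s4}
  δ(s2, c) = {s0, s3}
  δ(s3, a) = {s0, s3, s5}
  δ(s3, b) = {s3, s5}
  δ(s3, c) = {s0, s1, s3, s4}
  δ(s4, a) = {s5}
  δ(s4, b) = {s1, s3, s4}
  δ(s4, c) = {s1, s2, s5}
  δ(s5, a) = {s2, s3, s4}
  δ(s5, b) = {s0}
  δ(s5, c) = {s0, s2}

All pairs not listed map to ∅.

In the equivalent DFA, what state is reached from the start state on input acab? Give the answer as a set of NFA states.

Start: {s0}.
δ(s0,a) = {s3}.
Union: {s3}.
After a: {s3}.
δ(s3,c) = {s0, s1, s3, s4}.
Union: {s0, s1, s3, s4}.
After c: {s0, s1, s3, s4}.
δ(s0,a) = {s3}; δ(s1,a) = {s1, s2}; δ(s3,a) = {s0, s3, s5}; δ(s4,a) = {s5}.
Union: {s0, s1, s2, s3, s5}.
After a: {s0, s1, s2, s3, s5}.
δ(s0,b) = {s0, s1, s3, s4}; δ(s1,b) = {s0, s2, s3, s4}; δ(s2,b) = {s3, s4}; δ(s3,b) = {s3, s5}; δ(s5,b) = {s0}.
Union: {s0, s1, s2, s3, s4, s5}.
After b: {s0, s1, s2, s3, s4, s5}.

{s0, s1, s2, s3, s4, s5}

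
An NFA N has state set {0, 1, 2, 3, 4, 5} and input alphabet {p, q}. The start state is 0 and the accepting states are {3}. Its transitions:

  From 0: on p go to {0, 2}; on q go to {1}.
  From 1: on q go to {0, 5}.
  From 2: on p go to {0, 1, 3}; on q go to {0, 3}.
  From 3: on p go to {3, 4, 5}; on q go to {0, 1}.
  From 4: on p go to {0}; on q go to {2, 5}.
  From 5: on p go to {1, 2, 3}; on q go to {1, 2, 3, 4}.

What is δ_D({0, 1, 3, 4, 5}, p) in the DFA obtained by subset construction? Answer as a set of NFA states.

{0, 1, 2, 3, 4, 5}

δ(0,p) = {0, 2}; δ(1,p) = ∅; δ(3,p) = {3, 4, 5}; δ(4,p) = {0}; δ(5,p) = {1, 2, 3}.
Union: {0, 1, 2, 3, 4, 5}.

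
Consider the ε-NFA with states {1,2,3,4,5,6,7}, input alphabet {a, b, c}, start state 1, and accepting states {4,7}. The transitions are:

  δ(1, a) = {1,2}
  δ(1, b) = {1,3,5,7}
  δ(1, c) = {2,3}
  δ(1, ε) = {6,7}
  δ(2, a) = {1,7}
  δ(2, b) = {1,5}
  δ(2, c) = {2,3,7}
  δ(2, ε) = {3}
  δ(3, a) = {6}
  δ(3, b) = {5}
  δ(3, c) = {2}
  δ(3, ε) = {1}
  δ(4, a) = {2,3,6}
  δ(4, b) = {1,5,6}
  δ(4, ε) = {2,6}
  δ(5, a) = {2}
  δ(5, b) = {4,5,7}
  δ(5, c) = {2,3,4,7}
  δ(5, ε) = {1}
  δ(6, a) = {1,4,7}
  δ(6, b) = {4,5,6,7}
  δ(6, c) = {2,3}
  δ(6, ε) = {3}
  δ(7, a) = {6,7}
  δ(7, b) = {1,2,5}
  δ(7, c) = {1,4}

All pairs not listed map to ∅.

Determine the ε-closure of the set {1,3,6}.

Begin with {1,3,6}.
1 →ε {6,7}; add 7.
ε-closure = {1,3,6,7}.

{1,3,6,7}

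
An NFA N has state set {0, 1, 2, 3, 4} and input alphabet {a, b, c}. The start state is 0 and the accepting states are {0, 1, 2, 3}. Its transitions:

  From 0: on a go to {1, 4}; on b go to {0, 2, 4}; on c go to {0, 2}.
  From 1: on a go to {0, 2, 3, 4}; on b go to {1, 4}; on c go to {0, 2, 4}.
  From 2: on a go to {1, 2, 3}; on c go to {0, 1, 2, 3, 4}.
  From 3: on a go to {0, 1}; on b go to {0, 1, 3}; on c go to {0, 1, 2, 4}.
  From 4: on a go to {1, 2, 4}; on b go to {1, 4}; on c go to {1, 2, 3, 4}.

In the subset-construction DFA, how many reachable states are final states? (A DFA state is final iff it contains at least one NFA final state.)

Start state of the DFA: {0}.
{0} --a--> {1, 4}  [new]
{0} --b--> {0, 2, 4}  [new]
{0} --c--> {0, 2}  [new]
{1, 4} --a--> {0, 1, 2, 3, 4}  [new]
{1, 4} --b--> {1, 4}  [seen]
{1, 4} --c--> {0, 1, 2, 3, 4}  [seen]
{0, 2, 4} --a--> {1, 2, 3, 4}  [new]
{0, 2, 4} --b--> {0, 1, 2, 4}  [new]
{0, 2, 4} --c--> {0, 1, 2, 3, 4}  [seen]
{0, 2} --a--> {1, 2, 3, 4}  [seen]
{0, 2} --b--> {0, 2, 4}  [seen]
{0, 2} --c--> {0, 1, 2, 3, 4}  [seen]
{0, 1, 2, 3, 4} --a--> {0, 1, 2, 3, 4}  [seen]
{0, 1, 2, 3, 4} --b--> {0, 1, 2, 3, 4}  [seen]
{0, 1, 2, 3, 4} --c--> {0, 1, 2, 3, 4}  [seen]
{1, 2, 3, 4} --a--> {0, 1, 2, 3, 4}  [seen]
{1, 2, 3, 4} --b--> {0, 1, 3, 4}  [new]
{1, 2, 3, 4} --c--> {0, 1, 2, 3, 4}  [seen]
{0, 1, 2, 4} --a--> {0, 1, 2, 3, 4}  [seen]
{0, 1, 2, 4} --b--> {0, 1, 2, 4}  [seen]
{0, 1, 2, 4} --c--> {0, 1, 2, 3, 4}  [seen]
{0, 1, 3, 4} --a--> {0, 1, 2, 3, 4}  [seen]
{0, 1, 3, 4} --b--> {0, 1, 2, 3, 4}  [seen]
{0, 1, 3, 4} --c--> {0, 1, 2, 3, 4}  [seen]
Reachable DFA states: {0}, {1, 4}, {0, 2, 4}, {0, 2}, {0, 1, 2, 3, 4}, {1, 2, 3, 4}, {0, 1, 2, 4}, {0, 1, 3, 4}.
Accepting DFA states (contain an NFA accepting state): {0}, {1, 4}, {0, 2, 4}, {0, 2}, {0, 1, 2, 3, 4}, {1, 2, 3, 4}, {0, 1, 2, 4}, {0, 1, 3, 4}.

8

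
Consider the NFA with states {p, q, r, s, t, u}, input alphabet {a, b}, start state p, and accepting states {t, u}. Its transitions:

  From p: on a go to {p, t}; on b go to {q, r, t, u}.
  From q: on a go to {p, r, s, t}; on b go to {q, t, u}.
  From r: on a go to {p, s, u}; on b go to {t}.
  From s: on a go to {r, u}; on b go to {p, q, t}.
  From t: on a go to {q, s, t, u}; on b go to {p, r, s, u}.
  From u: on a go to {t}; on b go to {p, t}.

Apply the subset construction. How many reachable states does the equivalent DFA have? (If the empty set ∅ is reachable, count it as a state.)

Start state of the DFA: {p}.
{p} --a--> {p, t}  [new]
{p} --b--> {q, r, t, u}  [new]
{p, t} --a--> {p, q, s, t, u}  [new]
{p, t} --b--> {p, q, r, s, t, u}  [new]
{q, r, t, u} --a--> {p, q, r, s, t, u}  [seen]
{q, r, t, u} --b--> {p, q, r, s, t, u}  [seen]
{p, q, s, t, u} --a--> {p, q, r, s, t, u}  [seen]
{p, q, s, t, u} --b--> {p, q, r, s, t, u}  [seen]
{p, q, r, s, t, u} --a--> {p, q, r, s, t, u}  [seen]
{p, q, r, s, t, u} --b--> {p, q, r, s, t, u}  [seen]
Reachable DFA states: {p}, {p, t}, {q, r, t, u}, {p, q, s, t, u}, {p, q, r, s, t, u}.

5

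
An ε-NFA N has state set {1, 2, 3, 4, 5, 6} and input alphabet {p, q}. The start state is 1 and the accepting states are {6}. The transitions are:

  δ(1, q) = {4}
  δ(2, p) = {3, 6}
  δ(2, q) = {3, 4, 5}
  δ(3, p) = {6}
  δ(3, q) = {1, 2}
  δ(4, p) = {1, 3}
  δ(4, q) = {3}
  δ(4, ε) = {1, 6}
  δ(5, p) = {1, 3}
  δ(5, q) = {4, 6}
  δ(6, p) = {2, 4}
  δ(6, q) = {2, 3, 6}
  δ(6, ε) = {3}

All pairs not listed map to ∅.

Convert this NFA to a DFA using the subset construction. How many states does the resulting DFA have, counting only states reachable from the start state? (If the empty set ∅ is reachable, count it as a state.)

Start state of the DFA: {1} (ε-closure of the NFA start).
{1} --p--> ∅  [new]
{1} --q--> {1, 3, 4, 6}  [new]
∅ --p--> ∅  [seen]
∅ --q--> ∅  [seen]
{1, 3, 4, 6} --p--> {1, 2, 3, 4, 6}  [new]
{1, 3, 4, 6} --q--> {1, 2, 3, 4, 6}  [seen]
{1, 2, 3, 4, 6} --p--> {1, 2, 3, 4, 6}  [seen]
{1, 2, 3, 4, 6} --q--> {1, 2, 3, 4, 5, 6}  [new]
{1, 2, 3, 4, 5, 6} --p--> {1, 2, 3, 4, 6}  [seen]
{1, 2, 3, 4, 5, 6} --q--> {1, 2, 3, 4, 5, 6}  [seen]
Reachable DFA states: {1}, ∅, {1, 3, 4, 6}, {1, 2, 3, 4, 6}, {1, 2, 3, 4, 5, 6}.

5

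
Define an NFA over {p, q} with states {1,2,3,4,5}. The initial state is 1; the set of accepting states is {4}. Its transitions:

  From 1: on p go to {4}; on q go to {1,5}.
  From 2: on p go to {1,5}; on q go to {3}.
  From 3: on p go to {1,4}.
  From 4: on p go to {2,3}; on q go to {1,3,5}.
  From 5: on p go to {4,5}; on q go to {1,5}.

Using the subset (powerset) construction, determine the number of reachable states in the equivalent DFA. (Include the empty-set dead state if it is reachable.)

Start state of the DFA: {1}.
{1} --p--> {4}  [new]
{1} --q--> {1,5}  [new]
{4} --p--> {2,3}  [new]
{4} --q--> {1,3,5}  [new]
{1,5} --p--> {4,5}  [new]
{1,5} --q--> {1,5}  [seen]
{2,3} --p--> {1,4,5}  [new]
{2,3} --q--> {3}  [new]
{1,3,5} --p--> {1,4,5}  [seen]
{1,3,5} --q--> {1,5}  [seen]
{4,5} --p--> {2,3,4,5}  [new]
{4,5} --q--> {1,3,5}  [seen]
{1,4,5} --p--> {2,3,4,5}  [seen]
{1,4,5} --q--> {1,3,5}  [seen]
{3} --p--> {1,4}  [new]
{3} --q--> ∅  [new]
{2,3,4,5} --p--> {1,2,3,4,5}  [new]
{2,3,4,5} --q--> {1,3,5}  [seen]
{1,4} --p--> {2,3,4}  [new]
{1,4} --q--> {1,3,5}  [seen]
∅ --p--> ∅  [seen]
∅ --q--> ∅  [seen]
{1,2,3,4,5} --p--> {1,2,3,4,5}  [seen]
{1,2,3,4,5} --q--> {1,3,5}  [seen]
{2,3,4} --p--> {1,2,3,4,5}  [seen]
{2,3,4} --q--> {1,3,5}  [seen]
Reachable DFA states: {1}, {4}, {1,5}, {2,3}, {1,3,5}, {4,5}, {1,4,5}, {3}, {2,3,4,5}, {1,4}, ∅, {1,2,3,4,5}, {2,3,4}.

13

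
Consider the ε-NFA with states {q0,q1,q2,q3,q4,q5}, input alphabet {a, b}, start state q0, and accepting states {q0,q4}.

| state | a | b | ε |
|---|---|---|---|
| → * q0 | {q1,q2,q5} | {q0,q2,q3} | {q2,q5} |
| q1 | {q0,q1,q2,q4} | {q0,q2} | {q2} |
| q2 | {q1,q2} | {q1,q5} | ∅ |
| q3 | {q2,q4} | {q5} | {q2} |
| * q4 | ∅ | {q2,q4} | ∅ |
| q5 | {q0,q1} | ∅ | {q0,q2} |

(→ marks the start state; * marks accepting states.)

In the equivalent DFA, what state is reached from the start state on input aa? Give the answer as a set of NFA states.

{q0,q1,q2,q4,q5}

Start: {q0,q2,q5}.
δ(q0,a) = {q1,q2,q5}; δ(q2,a) = {q1,q2}; δ(q5,a) = {q0,q1}.
Union: {q0,q1,q2,q5}.
After a: {q0,q1,q2,q5}.
δ(q0,a) = {q1,q2,q5}; δ(q1,a) = {q0,q1,q2,q4}; δ(q2,a) = {q1,q2}; δ(q5,a) = {q0,q1}.
Union: {q0,q1,q2,q4,q5}.
After a: {q0,q1,q2,q4,q5}.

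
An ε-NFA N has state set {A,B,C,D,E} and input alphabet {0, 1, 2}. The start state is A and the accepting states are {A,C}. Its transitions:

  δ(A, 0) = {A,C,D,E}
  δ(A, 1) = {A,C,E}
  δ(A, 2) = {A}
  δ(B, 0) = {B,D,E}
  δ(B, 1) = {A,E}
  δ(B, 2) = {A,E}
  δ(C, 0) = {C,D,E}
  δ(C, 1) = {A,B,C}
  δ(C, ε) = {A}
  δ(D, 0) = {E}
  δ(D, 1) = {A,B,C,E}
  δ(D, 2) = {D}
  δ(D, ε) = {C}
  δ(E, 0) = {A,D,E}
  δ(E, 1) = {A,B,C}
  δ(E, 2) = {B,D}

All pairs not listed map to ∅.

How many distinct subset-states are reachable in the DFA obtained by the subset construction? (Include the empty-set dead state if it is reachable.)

Start state of the DFA: {A} (ε-closure of the NFA start).
{A} --0--> {A,C,D,E}  [new]
{A} --1--> {A,C,E}  [new]
{A} --2--> {A}  [seen]
{A,C,D,E} --0--> {A,C,D,E}  [seen]
{A,C,D,E} --1--> {A,B,C,E}  [new]
{A,C,D,E} --2--> {A,B,C,D}  [new]
{A,C,E} --0--> {A,C,D,E}  [seen]
{A,C,E} --1--> {A,B,C,E}  [seen]
{A,C,E} --2--> {A,B,C,D}  [seen]
{A,B,C,E} --0--> {A,B,C,D,E}  [new]
{A,B,C,E} --1--> {A,B,C,E}  [seen]
{A,B,C,E} --2--> {A,B,C,D,E}  [seen]
{A,B,C,D} --0--> {A,B,C,D,E}  [seen]
{A,B,C,D} --1--> {A,B,C,E}  [seen]
{A,B,C,D} --2--> {A,C,D,E}  [seen]
{A,B,C,D,E} --0--> {A,B,C,D,E}  [seen]
{A,B,C,D,E} --1--> {A,B,C,E}  [seen]
{A,B,C,D,E} --2--> {A,B,C,D,E}  [seen]
Reachable DFA states: {A}, {A,C,D,E}, {A,C,E}, {A,B,C,E}, {A,B,C,D}, {A,B,C,D,E}.

6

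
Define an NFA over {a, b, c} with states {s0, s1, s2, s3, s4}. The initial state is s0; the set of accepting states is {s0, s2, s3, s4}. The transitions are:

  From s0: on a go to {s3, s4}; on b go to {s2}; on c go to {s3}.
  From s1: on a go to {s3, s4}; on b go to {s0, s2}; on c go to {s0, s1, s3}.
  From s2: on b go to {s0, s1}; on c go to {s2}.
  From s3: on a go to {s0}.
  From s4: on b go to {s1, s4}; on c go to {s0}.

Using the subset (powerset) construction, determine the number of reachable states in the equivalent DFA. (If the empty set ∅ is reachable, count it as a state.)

16

Start state of the DFA: {s0}.
{s0} --a--> {s3, s4}  [new]
{s0} --b--> {s2}  [new]
{s0} --c--> {s3}  [new]
{s3, s4} --a--> {s0}  [seen]
{s3, s4} --b--> {s1, s4}  [new]
{s3, s4} --c--> {s0}  [seen]
{s2} --a--> ∅  [new]
{s2} --b--> {s0, s1}  [new]
{s2} --c--> {s2}  [seen]
{s3} --a--> {s0}  [seen]
{s3} --b--> ∅  [seen]
{s3} --c--> ∅  [seen]
{s1, s4} --a--> {s3, s4}  [seen]
{s1, s4} --b--> {s0, s1, s2, s4}  [new]
{s1, s4} --c--> {s0, s1, s3}  [new]
∅ --a--> ∅  [seen]
∅ --b--> ∅  [seen]
∅ --c--> ∅  [seen]
{s0, s1} --a--> {s3, s4}  [seen]
{s0, s1} --b--> {s0, s2}  [new]
{s0, s1} --c--> {s0, s1, s3}  [seen]
{s0, s1, s2, s4} --a--> {s3, s4}  [seen]
{s0, s1, s2, s4} --b--> {s0, s1, s2, s4}  [seen]
{s0, s1, s2, s4} --c--> {s0, s1, s2, s3}  [new]
{s0, s1, s3} --a--> {s0, s3, s4}  [new]
{s0, s1, s3} --b--> {s0, s2}  [seen]
{s0, s1, s3} --c--> {s0, s1, s3}  [seen]
{s0, s2} --a--> {s3, s4}  [seen]
{s0, s2} --b--> {s0, s1, s2}  [new]
{s0, s2} --c--> {s2, s3}  [new]
{s0, s1, s2, s3} --a--> {s0, s3, s4}  [seen]
{s0, s1, s2, s3} --b--> {s0, s1, s2}  [seen]
{s0, s1, s2, s3} --c--> {s0, s1, s2, s3}  [seen]
{s0, s3, s4} --a--> {s0, s3, s4}  [seen]
{s0, s3, s4} --b--> {s1, s2, s4}  [new]
{s0, s3, s4} --c--> {s0, s3}  [new]
{s0, s1, s2} --a--> {s3, s4}  [seen]
{s0, s1, s2} --b--> {s0, s1, s2}  [seen]
{s0, s1, s2} --c--> {s0, s1, s2, s3}  [seen]
{s2, s3} --a--> {s0}  [seen]
{s2, s3} --b--> {s0, s1}  [seen]
{s2, s3} --c--> {s2}  [seen]
{s1, s2, s4} --a--> {s3, s4}  [seen]
{s1, s2, s4} --b--> {s0, s1, s2, s4}  [seen]
{s1, s2, s4} --c--> {s0, s1, s2, s3}  [seen]
{s0, s3} --a--> {s0, s3, s4}  [seen]
{s0, s3} --b--> {s2}  [seen]
{s0, s3} --c--> {s3}  [seen]
Reachable DFA states: {s0}, {s3, s4}, {s2}, {s3}, {s1, s4}, ∅, {s0, s1}, {s0, s1, s2, s4}, {s0, s1, s3}, {s0, s2}, {s0, s1, s2, s3}, {s0, s3, s4}, {s0, s1, s2}, {s2, s3}, {s1, s2, s4}, {s0, s3}.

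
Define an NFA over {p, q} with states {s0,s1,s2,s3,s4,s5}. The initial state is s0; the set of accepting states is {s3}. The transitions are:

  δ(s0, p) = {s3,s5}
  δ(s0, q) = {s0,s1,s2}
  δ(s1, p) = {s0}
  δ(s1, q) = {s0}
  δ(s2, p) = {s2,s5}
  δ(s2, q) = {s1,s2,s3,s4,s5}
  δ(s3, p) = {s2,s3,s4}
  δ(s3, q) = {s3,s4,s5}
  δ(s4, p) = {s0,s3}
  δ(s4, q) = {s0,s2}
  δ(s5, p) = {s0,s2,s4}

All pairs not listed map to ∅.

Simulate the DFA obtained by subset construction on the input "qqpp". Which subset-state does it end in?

Start: {s0}.
δ(s0,q) = {s0,s1,s2}.
Union: {s0,s1,s2}.
After q: {s0,s1,s2}.
δ(s0,q) = {s0,s1,s2}; δ(s1,q) = {s0}; δ(s2,q) = {s1,s2,s3,s4,s5}.
Union: {s0,s1,s2,s3,s4,s5}.
After q: {s0,s1,s2,s3,s4,s5}.
δ(s0,p) = {s3,s5}; δ(s1,p) = {s0}; δ(s2,p) = {s2,s5}; δ(s3,p) = {s2,s3,s4}; δ(s4,p) = {s0,s3}; δ(s5,p) = {s0,s2,s4}.
Union: {s0,s2,s3,s4,s5}.
After p: {s0,s2,s3,s4,s5}.
δ(s0,p) = {s3,s5}; δ(s2,p) = {s2,s5}; δ(s3,p) = {s2,s3,s4}; δ(s4,p) = {s0,s3}; δ(s5,p) = {s0,s2,s4}.
Union: {s0,s2,s3,s4,s5}.
After p: {s0,s2,s3,s4,s5}.

{s0,s2,s3,s4,s5}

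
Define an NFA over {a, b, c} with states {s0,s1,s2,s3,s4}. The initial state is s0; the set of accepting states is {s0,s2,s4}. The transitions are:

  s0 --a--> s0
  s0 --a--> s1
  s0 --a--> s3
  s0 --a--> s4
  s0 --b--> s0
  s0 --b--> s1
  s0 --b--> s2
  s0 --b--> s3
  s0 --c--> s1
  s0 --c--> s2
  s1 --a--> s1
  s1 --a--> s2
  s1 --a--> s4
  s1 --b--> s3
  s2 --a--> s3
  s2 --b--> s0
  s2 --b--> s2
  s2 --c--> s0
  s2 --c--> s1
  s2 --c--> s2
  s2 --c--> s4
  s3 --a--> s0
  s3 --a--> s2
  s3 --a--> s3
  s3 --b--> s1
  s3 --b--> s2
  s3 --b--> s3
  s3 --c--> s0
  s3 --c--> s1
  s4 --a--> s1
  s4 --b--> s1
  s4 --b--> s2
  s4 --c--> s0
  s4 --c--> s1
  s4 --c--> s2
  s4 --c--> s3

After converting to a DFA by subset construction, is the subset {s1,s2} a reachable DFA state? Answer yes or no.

yes

Start state of the DFA: {s0}.
{s0} --a--> {s0,s1,s3,s4}  [new]
{s0} --b--> {s0,s1,s2,s3}  [new]
{s0} --c--> {s1,s2}  [new]
{s0,s1,s3,s4} --a--> {s0,s1,s2,s3,s4}  [new]
{s0,s1,s3,s4} --b--> {s0,s1,s2,s3}  [seen]
{s0,s1,s3,s4} --c--> {s0,s1,s2,s3}  [seen]
{s0,s1,s2,s3} --a--> {s0,s1,s2,s3,s4}  [seen]
{s0,s1,s2,s3} --b--> {s0,s1,s2,s3}  [seen]
{s0,s1,s2,s3} --c--> {s0,s1,s2,s4}  [new]
{s1,s2} --a--> {s1,s2,s3,s4}  [new]
{s1,s2} --b--> {s0,s2,s3}  [new]
{s1,s2} --c--> {s0,s1,s2,s4}  [seen]
{s0,s1,s2,s3,s4} --a--> {s0,s1,s2,s3,s4}  [seen]
{s0,s1,s2,s3,s4} --b--> {s0,s1,s2,s3}  [seen]
{s0,s1,s2,s3,s4} --c--> {s0,s1,s2,s3,s4}  [seen]
{s0,s1,s2,s4} --a--> {s0,s1,s2,s3,s4}  [seen]
{s0,s1,s2,s4} --b--> {s0,s1,s2,s3}  [seen]
{s0,s1,s2,s4} --c--> {s0,s1,s2,s3,s4}  [seen]
{s1,s2,s3,s4} --a--> {s0,s1,s2,s3,s4}  [seen]
{s1,s2,s3,s4} --b--> {s0,s1,s2,s3}  [seen]
{s1,s2,s3,s4} --c--> {s0,s1,s2,s3,s4}  [seen]
{s0,s2,s3} --a--> {s0,s1,s2,s3,s4}  [seen]
{s0,s2,s3} --b--> {s0,s1,s2,s3}  [seen]
{s0,s2,s3} --c--> {s0,s1,s2,s4}  [seen]
Reachable DFA states: {s0}, {s0,s1,s3,s4}, {s0,s1,s2,s3}, {s1,s2}, {s0,s1,s2,s3,s4}, {s0,s1,s2,s4}, {s1,s2,s3,s4}, {s0,s2,s3}.
{s1,s2} is among them.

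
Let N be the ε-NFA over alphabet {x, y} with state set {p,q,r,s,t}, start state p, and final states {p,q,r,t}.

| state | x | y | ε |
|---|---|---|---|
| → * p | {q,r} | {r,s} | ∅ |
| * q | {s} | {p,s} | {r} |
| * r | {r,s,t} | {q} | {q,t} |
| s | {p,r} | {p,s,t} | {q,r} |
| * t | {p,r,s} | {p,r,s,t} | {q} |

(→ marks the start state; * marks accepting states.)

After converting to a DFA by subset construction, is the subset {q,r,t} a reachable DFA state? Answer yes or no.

yes

Start state of the DFA: {p} (ε-closure of the NFA start).
{p} --x--> {q,r,t}  [new]
{p} --y--> {q,r,s,t}  [new]
{q,r,t} --x--> {p,q,r,s,t}  [new]
{q,r,t} --y--> {p,q,r,s,t}  [seen]
{q,r,s,t} --x--> {p,q,r,s,t}  [seen]
{q,r,s,t} --y--> {p,q,r,s,t}  [seen]
{p,q,r,s,t} --x--> {p,q,r,s,t}  [seen]
{p,q,r,s,t} --y--> {p,q,r,s,t}  [seen]
Reachable DFA states: {p}, {q,r,t}, {q,r,s,t}, {p,q,r,s,t}.
{q,r,t} is among them.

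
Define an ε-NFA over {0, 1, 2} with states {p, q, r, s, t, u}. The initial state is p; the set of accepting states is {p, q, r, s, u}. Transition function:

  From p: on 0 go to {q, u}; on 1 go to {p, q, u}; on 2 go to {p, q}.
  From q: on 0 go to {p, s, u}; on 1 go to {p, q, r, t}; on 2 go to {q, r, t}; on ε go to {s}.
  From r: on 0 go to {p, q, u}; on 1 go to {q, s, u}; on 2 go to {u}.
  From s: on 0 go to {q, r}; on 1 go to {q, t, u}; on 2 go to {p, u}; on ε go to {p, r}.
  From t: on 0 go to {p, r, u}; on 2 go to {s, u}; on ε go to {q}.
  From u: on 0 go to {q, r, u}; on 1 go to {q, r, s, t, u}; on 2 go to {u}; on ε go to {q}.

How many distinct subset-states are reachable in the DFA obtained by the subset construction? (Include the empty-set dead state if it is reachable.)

4

Start state of the DFA: {p} (ε-closure of the NFA start).
{p} --0--> {p, q, r, s, u}  [new]
{p} --1--> {p, q, r, s, u}  [seen]
{p} --2--> {p, q, r, s}  [new]
{p, q, r, s, u} --0--> {p, q, r, s, u}  [seen]
{p, q, r, s, u} --1--> {p, q, r, s, t, u}  [new]
{p, q, r, s, u} --2--> {p, q, r, s, t, u}  [seen]
{p, q, r, s} --0--> {p, q, r, s, u}  [seen]
{p, q, r, s} --1--> {p, q, r, s, t, u}  [seen]
{p, q, r, s} --2--> {p, q, r, s, t, u}  [seen]
{p, q, r, s, t, u} --0--> {p, q, r, s, u}  [seen]
{p, q, r, s, t, u} --1--> {p, q, r, s, t, u}  [seen]
{p, q, r, s, t, u} --2--> {p, q, r, s, t, u}  [seen]
Reachable DFA states: {p}, {p, q, r, s, u}, {p, q, r, s}, {p, q, r, s, t, u}.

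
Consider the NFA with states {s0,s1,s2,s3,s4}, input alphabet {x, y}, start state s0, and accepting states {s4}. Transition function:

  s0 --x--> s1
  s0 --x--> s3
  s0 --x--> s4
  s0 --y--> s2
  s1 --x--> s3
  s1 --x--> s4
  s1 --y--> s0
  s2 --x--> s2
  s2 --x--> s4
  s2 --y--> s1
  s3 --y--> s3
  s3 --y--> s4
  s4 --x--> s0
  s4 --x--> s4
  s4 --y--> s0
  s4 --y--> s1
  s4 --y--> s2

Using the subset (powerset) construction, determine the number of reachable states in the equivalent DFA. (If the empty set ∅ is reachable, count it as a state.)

14

Start state of the DFA: {s0}.
{s0} --x--> {s1,s3,s4}  [new]
{s0} --y--> {s2}  [new]
{s1,s3,s4} --x--> {s0,s3,s4}  [new]
{s1,s3,s4} --y--> {s0,s1,s2,s3,s4}  [new]
{s2} --x--> {s2,s4}  [new]
{s2} --y--> {s1}  [new]
{s0,s3,s4} --x--> {s0,s1,s3,s4}  [new]
{s0,s3,s4} --y--> {s0,s1,s2,s3,s4}  [seen]
{s0,s1,s2,s3,s4} --x--> {s0,s1,s2,s3,s4}  [seen]
{s0,s1,s2,s3,s4} --y--> {s0,s1,s2,s3,s4}  [seen]
{s2,s4} --x--> {s0,s2,s4}  [new]
{s2,s4} --y--> {s0,s1,s2}  [new]
{s1} --x--> {s3,s4}  [new]
{s1} --y--> {s0}  [seen]
{s0,s1,s3,s4} --x--> {s0,s1,s3,s4}  [seen]
{s0,s1,s3,s4} --y--> {s0,s1,s2,s3,s4}  [seen]
{s0,s2,s4} --x--> {s0,s1,s2,s3,s4}  [seen]
{s0,s2,s4} --y--> {s0,s1,s2}  [seen]
{s0,s1,s2} --x--> {s1,s2,s3,s4}  [new]
{s0,s1,s2} --y--> {s0,s1,s2}  [seen]
{s3,s4} --x--> {s0,s4}  [new]
{s3,s4} --y--> {s0,s1,s2,s3,s4}  [seen]
{s1,s2,s3,s4} --x--> {s0,s2,s3,s4}  [new]
{s1,s2,s3,s4} --y--> {s0,s1,s2,s3,s4}  [seen]
{s0,s4} --x--> {s0,s1,s3,s4}  [seen]
{s0,s4} --y--> {s0,s1,s2}  [seen]
{s0,s2,s3,s4} --x--> {s0,s1,s2,s3,s4}  [seen]
{s0,s2,s3,s4} --y--> {s0,s1,s2,s3,s4}  [seen]
Reachable DFA states: {s0}, {s1,s3,s4}, {s2}, {s0,s3,s4}, {s0,s1,s2,s3,s4}, {s2,s4}, {s1}, {s0,s1,s3,s4}, {s0,s2,s4}, {s0,s1,s2}, {s3,s4}, {s1,s2,s3,s4}, {s0,s4}, {s0,s2,s3,s4}.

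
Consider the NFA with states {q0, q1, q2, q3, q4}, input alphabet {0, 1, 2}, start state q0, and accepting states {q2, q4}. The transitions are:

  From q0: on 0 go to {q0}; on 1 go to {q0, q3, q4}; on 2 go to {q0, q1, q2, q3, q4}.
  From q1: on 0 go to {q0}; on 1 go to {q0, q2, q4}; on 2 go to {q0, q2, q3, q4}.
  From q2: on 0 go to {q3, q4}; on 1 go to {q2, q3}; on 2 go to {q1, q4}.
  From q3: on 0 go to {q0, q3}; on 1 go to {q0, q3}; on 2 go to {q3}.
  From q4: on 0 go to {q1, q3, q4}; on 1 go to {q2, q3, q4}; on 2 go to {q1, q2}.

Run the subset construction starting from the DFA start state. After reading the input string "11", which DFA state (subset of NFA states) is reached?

{q0, q2, q3, q4}

Start: {q0}.
δ(q0,1) = {q0, q3, q4}.
Union: {q0, q3, q4}.
After 1: {q0, q3, q4}.
δ(q0,1) = {q0, q3, q4}; δ(q3,1) = {q0, q3}; δ(q4,1) = {q2, q3, q4}.
Union: {q0, q2, q3, q4}.
After 1: {q0, q2, q3, q4}.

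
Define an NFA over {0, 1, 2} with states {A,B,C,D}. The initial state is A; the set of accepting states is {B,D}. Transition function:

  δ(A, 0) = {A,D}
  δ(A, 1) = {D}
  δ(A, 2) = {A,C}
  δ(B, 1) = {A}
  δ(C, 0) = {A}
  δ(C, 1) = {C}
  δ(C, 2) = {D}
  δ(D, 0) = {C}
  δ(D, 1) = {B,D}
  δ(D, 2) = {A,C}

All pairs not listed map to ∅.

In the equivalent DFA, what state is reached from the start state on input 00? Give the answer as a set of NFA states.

Start: {A}.
δ(A,0) = {A,D}.
Union: {A,D}.
After 0: {A,D}.
δ(A,0) = {A,D}; δ(D,0) = {C}.
Union: {A,C,D}.
After 0: {A,C,D}.

{A,C,D}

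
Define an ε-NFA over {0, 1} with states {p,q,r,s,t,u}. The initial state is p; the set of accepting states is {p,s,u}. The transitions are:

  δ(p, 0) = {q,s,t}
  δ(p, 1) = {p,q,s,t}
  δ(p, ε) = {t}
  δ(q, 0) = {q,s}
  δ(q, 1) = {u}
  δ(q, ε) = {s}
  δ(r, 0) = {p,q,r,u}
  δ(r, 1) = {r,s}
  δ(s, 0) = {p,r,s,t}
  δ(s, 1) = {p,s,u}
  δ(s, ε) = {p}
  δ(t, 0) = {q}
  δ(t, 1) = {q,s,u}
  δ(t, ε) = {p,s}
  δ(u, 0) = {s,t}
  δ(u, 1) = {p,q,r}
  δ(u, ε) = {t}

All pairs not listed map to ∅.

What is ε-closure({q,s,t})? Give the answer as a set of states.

Begin with {q,s,t}.
s →ε {p}; add p.
ε-closure = {p,q,s,t}.

{p,q,s,t}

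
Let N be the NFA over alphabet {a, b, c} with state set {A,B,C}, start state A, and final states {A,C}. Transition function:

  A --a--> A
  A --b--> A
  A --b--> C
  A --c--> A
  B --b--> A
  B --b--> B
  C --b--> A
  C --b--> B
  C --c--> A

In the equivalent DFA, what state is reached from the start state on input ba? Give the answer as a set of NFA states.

{A}

Start: {A}.
δ(A,b) = {A,C}.
Union: {A,C}.
After b: {A,C}.
δ(A,a) = {A}; δ(C,a) = ∅.
Union: {A}.
After a: {A}.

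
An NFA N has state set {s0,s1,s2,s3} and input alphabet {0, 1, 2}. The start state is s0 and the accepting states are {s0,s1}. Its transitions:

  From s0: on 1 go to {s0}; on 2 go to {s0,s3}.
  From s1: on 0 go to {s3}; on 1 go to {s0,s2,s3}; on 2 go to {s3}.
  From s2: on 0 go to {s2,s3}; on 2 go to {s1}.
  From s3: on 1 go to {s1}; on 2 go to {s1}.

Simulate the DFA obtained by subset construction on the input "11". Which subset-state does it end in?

{s0}

Start: {s0}.
δ(s0,1) = {s0}.
Union: {s0}.
After 1: {s0}.
δ(s0,1) = {s0}.
Union: {s0}.
After 1: {s0}.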